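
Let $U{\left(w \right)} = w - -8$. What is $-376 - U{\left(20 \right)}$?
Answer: $-404$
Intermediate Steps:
$U{\left(w \right)} = 8 + w$ ($U{\left(w \right)} = w + 8 = 8 + w$)
$-376 - U{\left(20 \right)} = -376 - \left(8 + 20\right) = -376 - 28 = -404$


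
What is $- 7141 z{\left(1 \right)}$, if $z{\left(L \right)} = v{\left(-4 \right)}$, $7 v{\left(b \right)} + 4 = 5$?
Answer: $- \frac{7141}{7} \approx -1020.1$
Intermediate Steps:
$v{\left(b \right)} = \frac{1}{7}$ ($v{\left(b \right)} = - \frac{4}{7} + \frac{1}{7} \cdot 5 = - \frac{4}{7} + \frac{5}{7} = \frac{1}{7}$)
$z{\left(L \right)} = \frac{1}{7}$
$- 7141 z{\left(1 \right)} = \left(-7141\right) \frac{1}{7} = - \frac{7141}{7}$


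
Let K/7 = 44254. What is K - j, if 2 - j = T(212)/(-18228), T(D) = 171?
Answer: 1882198919/6076 ≈ 3.0978e+5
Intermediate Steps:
K = 309778 (K = 7*44254 = 309778)
j = 12209/6076 (j = 2 - 171/(-18228) = 2 - 171*(-1)/18228 = 2 - 1*(-57/6076) = 2 + 57/6076 = 12209/6076 ≈ 2.0094)
K - j = 309778 - 1*12209/6076 = 309778 - 12209/6076 = 1882198919/6076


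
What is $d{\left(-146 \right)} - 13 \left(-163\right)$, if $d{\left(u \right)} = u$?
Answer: $1973$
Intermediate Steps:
$d{\left(-146 \right)} - 13 \left(-163\right) = -146 - 13 \left(-163\right) = -146 - -2119 = -146 + 2119 = 1973$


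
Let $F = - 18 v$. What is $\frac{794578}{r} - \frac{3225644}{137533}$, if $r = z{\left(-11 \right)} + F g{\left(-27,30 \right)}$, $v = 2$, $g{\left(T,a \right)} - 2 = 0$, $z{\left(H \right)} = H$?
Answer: $- \frac{109548424526}{11415239} \approx -9596.7$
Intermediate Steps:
$g{\left(T,a \right)} = 2$ ($g{\left(T,a \right)} = 2 + 0 = 2$)
$F = -36$ ($F = \left(-18\right) 2 = -36$)
$r = -83$ ($r = -11 - 72 = -83$)
$\frac{794578}{r} - \frac{3225644}{137533} = \frac{794578}{-83} - \frac{3225644}{137533} = 794578 \left(- \frac{1}{83}\right) - \frac{3225644}{137533} = - \frac{794578}{83} - \frac{3225644}{137533} = - \frac{109548424526}{11415239}$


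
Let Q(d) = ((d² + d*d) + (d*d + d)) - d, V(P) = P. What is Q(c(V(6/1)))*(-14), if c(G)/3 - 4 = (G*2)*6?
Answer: -2183328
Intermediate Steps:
c(G) = 12 + 36*G (c(G) = 12 + 3*((G*2)*6) = 12 + 3*((2*G)*6) = 12 + 3*(12*G) = 12 + 36*G)
Q(d) = 3*d² (Q(d) = ((d² + d²) + (d² + d)) - d = (2*d² + (d + d²)) - d = (d + 3*d²) - d = 3*d²)
Q(c(V(6/1)))*(-14) = (3*(12 + 36*(6/1))²)*(-14) = (3*(12 + 36*(6*1))²)*(-14) = (3*(12 + 36*6)²)*(-14) = (3*(12 + 216)²)*(-14) = (3*228²)*(-14) = (3*51984)*(-14) = 155952*(-14) = -2183328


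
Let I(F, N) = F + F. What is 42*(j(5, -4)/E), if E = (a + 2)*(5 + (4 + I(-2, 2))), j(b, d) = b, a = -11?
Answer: -14/3 ≈ -4.6667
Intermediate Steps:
I(F, N) = 2*F
E = -45 (E = (-11 + 2)*(5 + (4 + 2*(-2))) = -9*(5 + (4 - 4)) = -9*(5 + 0) = -9*5 = -45)
42*(j(5, -4)/E) = 42*(5/(-45)) = 42*(5*(-1/45)) = 42*(-1/9) = -14/3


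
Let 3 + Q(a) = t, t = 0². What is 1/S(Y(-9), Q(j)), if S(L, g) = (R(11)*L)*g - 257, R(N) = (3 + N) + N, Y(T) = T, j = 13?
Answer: 1/418 ≈ 0.0023923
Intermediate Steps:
t = 0
R(N) = 3 + 2*N
Q(a) = -3 (Q(a) = -3 + 0 = -3)
S(L, g) = -257 + 25*L*g (S(L, g) = ((3 + 2*11)*L)*g - 257 = ((3 + 22)*L)*g - 257 = (25*L)*g - 257 = 25*L*g - 257 = -257 + 25*L*g)
1/S(Y(-9), Q(j)) = 1/(-257 + 25*(-9)*(-3)) = 1/(-257 + 675) = 1/418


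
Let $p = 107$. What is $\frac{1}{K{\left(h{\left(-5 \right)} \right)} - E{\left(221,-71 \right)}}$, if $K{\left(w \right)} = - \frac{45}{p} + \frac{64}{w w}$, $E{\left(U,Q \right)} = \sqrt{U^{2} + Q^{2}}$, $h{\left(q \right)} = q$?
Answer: $- \frac{15309025}{385526633521} - \frac{7155625 \sqrt{53882}}{385526633521} \approx -0.0043481$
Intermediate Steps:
$E{\left(U,Q \right)} = \sqrt{Q^{2} + U^{2}}$
$K{\left(w \right)} = - \frac{45}{107} + \frac{64}{w^{2}}$ ($K{\left(w \right)} = - \frac{45}{107} + \frac{64}{w w} = \left(-45\right) \frac{1}{107} + \frac{64}{w^{2}} = - \frac{45}{107} + \frac{64}{w^{2}}$)
$\frac{1}{K{\left(h{\left(-5 \right)} \right)} - E{\left(221,-71 \right)}} = \frac{1}{\left(- \frac{45}{107} + \frac{64}{25}\right) - \sqrt{\left(-71\right)^{2} + 221^{2}}} = \frac{1}{\left(- \frac{45}{107} + 64 \cdot \frac{1}{25}\right) - \sqrt{5041 + 48841}} = \frac{1}{\left(- \frac{45}{107} + \frac{64}{25}\right) - \sqrt{53882}} = \frac{1}{\frac{5723}{2675} - \sqrt{53882}}$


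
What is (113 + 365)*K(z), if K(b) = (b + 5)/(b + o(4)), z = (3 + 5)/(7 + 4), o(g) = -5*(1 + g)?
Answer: -10038/89 ≈ -112.79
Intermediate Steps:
o(g) = -5 - 5*g
z = 8/11 ≈ 0.72727
K(b) = (5 + b)/(-25 + b) (K(b) = (b + 5)/(b + (-5 - 5*4)) = (5 + b)/(b + (-5 - 20)) = (5 + b)/(b - 25) = (5 + b)/(-25 + b))
(113 + 365)*K(z) = (113 + 365)*((5 + 8/11)/(-25 + 8/11)) = 478*((63/11)/(-267/11)) = 478*(-11/267*63/11) = 478*(-21/89) = -10038/89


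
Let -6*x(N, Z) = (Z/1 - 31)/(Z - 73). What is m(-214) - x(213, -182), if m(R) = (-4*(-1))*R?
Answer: -436489/510 ≈ -855.86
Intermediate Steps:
m(R) = 4*R
x(N, Z) = -(-31 + Z)/(6*(-73 + Z)) (x(N, Z) = -(Z/1 - 31)/(6*(Z - 73)) = -(Z*1 - 31)/(6*(-73 + Z)) = -(Z - 31)/(6*(-73 + Z)) = -(-31 + Z)/(6*(-73 + Z)))
m(-214) - x(213, -182) = 4*(-214) - (31 - 1*(-182))/(6*(-73 - 182)) = -856 - (31 + 182)/(6*(-255)) = -856 - (-1)*213/(6*255) = -856 - 1*(-71/510) = -856 + 71/510 = -436489/510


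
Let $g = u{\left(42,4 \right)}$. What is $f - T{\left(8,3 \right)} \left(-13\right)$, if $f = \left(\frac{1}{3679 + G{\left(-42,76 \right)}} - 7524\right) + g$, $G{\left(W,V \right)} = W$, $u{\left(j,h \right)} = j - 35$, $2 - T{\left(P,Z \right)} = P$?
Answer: $- \frac{27623014}{3637} \approx -7595.0$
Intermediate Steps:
$T{\left(P,Z \right)} = 2 - P$
$u{\left(j,h \right)} = -35 + j$ ($u{\left(j,h \right)} = j - 35 = -35 + j$)
$g = 7$ ($g = -35 + 42 = 7$)
$f = - \frac{27339328}{3637}$ ($f = \left(\frac{1}{3679 - 42} - 7524\right) + 7 = \left(\frac{1}{3637} - 7524\right) + 7 = - \frac{27364787}{3637} + 7 = - \frac{27339328}{3637} \approx -7517.0$)
$f - T{\left(8,3 \right)} \left(-13\right) = - \frac{27339328}{3637} - \left(2 - 8\right) \left(-13\right) = - \frac{27339328}{3637} - \left(-6\right) \left(-13\right) = - \frac{27339328}{3637} - 78 = - \frac{27623014}{3637}$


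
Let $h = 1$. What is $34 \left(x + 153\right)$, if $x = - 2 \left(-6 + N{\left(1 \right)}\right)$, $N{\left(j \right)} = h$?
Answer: $5542$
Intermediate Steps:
$N{\left(j \right)} = 1$
$x = 10$ ($x = - 2 \left(-6 + 1\right) = \left(-2\right) \left(-5\right) = 10$)
$34 \left(x + 153\right) = 34 \left(10 + 153\right) = 34 \cdot 163 = 5542$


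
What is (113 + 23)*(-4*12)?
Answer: -6528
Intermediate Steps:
(113 + 23)*(-4*12) = 136*(-48) = -6528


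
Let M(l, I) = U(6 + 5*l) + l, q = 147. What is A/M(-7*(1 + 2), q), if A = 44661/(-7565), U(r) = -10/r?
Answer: 4421439/15651985 ≈ 0.28248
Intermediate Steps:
M(l, I) = l - 10/(6 + 5*l) (M(l, I) = -10/(6 + 5*l) + l = l - 10/(6 + 5*l))
A = -44661/7565 (A = 44661*(-1/7565) = -44661/7565 ≈ -5.9036)
A/M(-7*(1 + 2), q) = -44661/(7565*(-7*(1 + 2) - 10/(6 + 5*(-7*(1 + 2))))) = -44661/(7565*(-7*3 - 10/(6 + 5*(-7*3)))) = -44661/(7565*(-21 - 10/(6 + 5*(-21)))) = -44661/(7565*(-21 - 10/(6 - 105))) = -44661/(7565*(-21 - 10/(-99))) = -44661/(7565*(-21 - 10*(-1/99))) = -44661/(7565*(-21 + 10/99)) = -44661/(7565*(-2069/99)) = -44661/7565*(-99/2069) = 4421439/15651985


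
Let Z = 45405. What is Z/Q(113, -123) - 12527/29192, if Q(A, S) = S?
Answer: -10788647/29192 ≈ -369.58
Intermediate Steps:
Z/Q(113, -123) - 12527/29192 = 45405/(-123) - 12527/29192 = 45405*(-1/123) - 12527*1/29192 = -15135/41 - 12527/29192 = -10788647/29192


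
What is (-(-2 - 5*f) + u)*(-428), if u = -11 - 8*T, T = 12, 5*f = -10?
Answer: 49220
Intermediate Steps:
f = -2 (f = (1/5)*(-10) = -2)
u = -107 (u = -11 - 8*12 = -11 - 96 = -107)
(-(-2 - 5*f) + u)*(-428) = (-(-2 - 5*(-2)) - 107)*(-428) = (-(-2 + 10) - 107)*(-428) = (-1*8 - 107)*(-428) = (-8 - 107)*(-428) = -115*(-428) = 49220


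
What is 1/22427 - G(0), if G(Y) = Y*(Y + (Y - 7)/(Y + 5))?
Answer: 1/22427 ≈ 4.4589e-5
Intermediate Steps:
G(Y) = Y*(Y + (-7 + Y)/(5 + Y))
1/22427 - G(0) = 1/22427 - 0*(-7 + 0² + 6*0)/(5 + 0) = 1/22427 - 0*(-7 + 0 + 0)/5 = 1/22427 - 0*(-7)/5 = 1/22427 - 1*0 = 1/22427 + 0 = 1/22427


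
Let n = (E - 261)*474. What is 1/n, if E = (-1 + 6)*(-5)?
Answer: -1/135564 ≈ -7.3766e-6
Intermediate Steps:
E = -25 (E = 5*(-5) = -25)
n = -135564 (n = (-25 - 261)*474 = -286*474 = -135564)
1/n = 1/(-135564) = -1/135564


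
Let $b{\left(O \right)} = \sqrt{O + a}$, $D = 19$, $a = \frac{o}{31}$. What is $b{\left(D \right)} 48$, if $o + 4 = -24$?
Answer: $\frac{48 \sqrt{17391}}{31} \approx 204.19$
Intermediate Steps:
$o = -28$ ($o = -4 - 24 = -28$)
$a = - \frac{28}{31} \approx -0.90323$
$b{\left(O \right)} = \sqrt{- \frac{28}{31} + O}$ ($b{\left(O \right)} = \sqrt{O - \frac{28}{31}} = \sqrt{- \frac{28}{31} + O}$)
$b{\left(D \right)} 48 = \frac{\sqrt{-868 + 961 \cdot 19}}{31} \cdot 48 = \frac{\sqrt{-868 + 18259}}{31} \cdot 48 = \frac{\sqrt{17391}}{31} \cdot 48 = \frac{48 \sqrt{17391}}{31}$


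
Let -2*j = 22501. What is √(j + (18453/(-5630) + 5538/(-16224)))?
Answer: I*√241143182015515/146380 ≈ 106.09*I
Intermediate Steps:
j = -22501/2 (j = -½*22501 = -22501/2 ≈ -11251.)
√(j + (18453/(-5630) + 5538/(-16224))) = √(-22501/2 + (18453/(-5630) + 5538/(-16224))) = √(-22501/2 + (18453*(-1/5630) + 5538*(-1/16224))) = √(-22501/2 + (-18453/5630 - 71/208)) = √(-22501/2 - 2118977/585520) = √(-6589511737/585520) = I*√241143182015515/146380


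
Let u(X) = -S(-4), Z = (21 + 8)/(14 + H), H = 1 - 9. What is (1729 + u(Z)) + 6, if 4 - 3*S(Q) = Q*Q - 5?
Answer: 5212/3 ≈ 1737.3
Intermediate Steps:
H = -8
S(Q) = 3 - Q²/3 (S(Q) = 4/3 - (Q*Q - 5)/3 = 4/3 - (Q² - 5)/3 = 4/3 - (-5 + Q²)/3 = 4/3 + (5/3 - Q²/3) = 3 - Q²/3)
Z = 29/6 (Z = (21 + 8)/(14 - 8) = 29/6 ≈ 4.8333)
u(X) = 7/3 (u(X) = -(3 - ⅓*(-4)²) = -(3 - ⅓*16) = -(3 - 16/3) = -1*(-7/3) = 7/3)
(1729 + u(Z)) + 6 = (1729 + 7/3) + 6 = 5194/3 + 6 = 5212/3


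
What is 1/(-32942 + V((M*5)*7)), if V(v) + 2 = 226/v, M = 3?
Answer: -105/3458894 ≈ -3.0357e-5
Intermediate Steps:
V(v) = -2 + 226/v
1/(-32942 + V((M*5)*7)) = 1/(-32942 + (-2 + 226/(((3*5)*7)))) = 1/(-32942 + (-2 + 226/((15*7)))) = 1/(-32942 + (-2 + 226/105)) = 1/(-32942 + 16/105) = 1/(-3458894/105) = -105/3458894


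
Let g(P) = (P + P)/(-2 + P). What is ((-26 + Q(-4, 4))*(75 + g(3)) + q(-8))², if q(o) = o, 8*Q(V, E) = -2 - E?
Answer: 75672601/16 ≈ 4.7295e+6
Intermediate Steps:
g(P) = 2*P/(-2 + P) (g(P) = (2*P)/(-2 + P) = 2*P/(-2 + P))
Q(V, E) = -¼ - E/8 (Q(V, E) = (-2 - E)/8 = -¼ - E/8)
((-26 + Q(-4, 4))*(75 + g(3)) + q(-8))² = ((-26 + (-¼ - ⅛*4))*(75 + 2*3/(-2 + 3)) - 8)² = ((-26 + (-¼ - ½))*(75 + 2*3/1) - 8)² = ((-26 - ¾)*(75 + 2*3*1) - 8)² = (-107*(75 + 6)/4 - 8)² = (-107/4*81 - 8)² = (-8667/4 - 8)² = (-8699/4)² = 75672601/16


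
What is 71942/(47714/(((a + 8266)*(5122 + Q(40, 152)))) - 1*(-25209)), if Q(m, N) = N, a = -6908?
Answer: 257627611332/90274612471 ≈ 2.8538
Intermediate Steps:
71942/(47714/(((a + 8266)*(5122 + Q(40, 152)))) - 1*(-25209)) = 71942/(47714/(((-6908 + 8266)*(5122 + 152))) - 1*(-25209)) = 71942/(47714/((1358*5274)) + 25209) = 71942/(47714/7162092 + 25209) = 71942/(47714*(1/7162092) + 25209) = 71942/(23857/3581046 + 25209) = 71942/(90274612471/3581046) = 71942*(3581046/90274612471) = 257627611332/90274612471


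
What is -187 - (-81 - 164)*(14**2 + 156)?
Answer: 86053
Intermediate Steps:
-187 - (-81 - 164)*(14**2 + 156) = -187 - (-245)*(196 + 156) = -187 - (-245)*352 = -187 - 1*(-86240) = -187 + 86240 = 86053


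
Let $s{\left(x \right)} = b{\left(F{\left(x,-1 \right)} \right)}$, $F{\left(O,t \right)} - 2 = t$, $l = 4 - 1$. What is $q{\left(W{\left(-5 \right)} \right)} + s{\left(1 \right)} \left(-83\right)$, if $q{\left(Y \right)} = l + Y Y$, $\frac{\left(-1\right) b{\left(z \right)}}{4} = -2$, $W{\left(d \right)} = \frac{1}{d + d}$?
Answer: $- \frac{66099}{100} \approx -660.99$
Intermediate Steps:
$l = 3$
$F{\left(O,t \right)} = 2 + t$
$W{\left(d \right)} = \frac{1}{2 d}$
$b{\left(z \right)} = 8$ ($b{\left(z \right)} = \left(-4\right) \left(-2\right) = 8$)
$q{\left(Y \right)} = 3 + Y^{2}$ ($q{\left(Y \right)} = 3 + Y Y = 3 + Y^{2}$)
$s{\left(x \right)} = 8$
$q{\left(W{\left(-5 \right)} \right)} + s{\left(1 \right)} \left(-83\right) = \left(3 + \left(\frac{1}{2 \left(-5\right)}\right)^{2}\right) + 8 \left(-83\right) = \left(3 + \left(\frac{1}{2} \left(- \frac{1}{5}\right)\right)^{2}\right) - 664 = \left(3 + \left(- \frac{1}{10}\right)^{2}\right) - 664 = \left(3 + \frac{1}{100}\right) - 664 = \frac{301}{100} - 664 = - \frac{66099}{100}$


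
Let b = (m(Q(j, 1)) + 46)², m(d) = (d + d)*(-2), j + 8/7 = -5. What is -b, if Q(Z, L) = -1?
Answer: -2500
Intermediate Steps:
j = -43/7 (j = -8/7 - 5 = -43/7 ≈ -6.1429)
m(d) = -4*d (m(d) = (2*d)*(-2) = -4*d)
b = 2500 (b = (-4*(-1) + 46)² = (4 + 46)² = 50² = 2500)
-b = -1*2500 = -2500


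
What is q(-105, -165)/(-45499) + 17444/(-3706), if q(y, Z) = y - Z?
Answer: -396953458/84309647 ≈ -4.7083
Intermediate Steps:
q(-105, -165)/(-45499) + 17444/(-3706) = (-105 - 1*(-165))/(-45499) + 17444/(-3706) = (-105 + 165)*(-1/45499) + 17444*(-1/3706) = 60*(-1/45499) - 8722/1853 = -60/45499 - 8722/1853 = -396953458/84309647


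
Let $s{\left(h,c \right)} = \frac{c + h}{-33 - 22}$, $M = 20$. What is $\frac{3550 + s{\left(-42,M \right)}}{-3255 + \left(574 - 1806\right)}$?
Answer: $- \frac{2536}{3205} \approx -0.79126$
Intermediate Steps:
$s{\left(h,c \right)} = - \frac{c}{55} - \frac{h}{55}$ ($s{\left(h,c \right)} = \frac{c + h}{-55} = \left(c + h\right) \left(- \frac{1}{55}\right) = - \frac{c}{55} - \frac{h}{55}$)
$\frac{3550 + s{\left(-42,M \right)}}{-3255 + \left(574 - 1806\right)} = \frac{3550 - - \frac{2}{5}}{-3255 + \left(574 - 1806\right)} = \frac{3550 + \left(- \frac{4}{11} + \frac{42}{55}\right)}{-3255 + \left(574 - 1806\right)} = \frac{3550 + \frac{2}{5}}{-3255 - 1232} = \frac{17752}{5 \left(-4487\right)} = \frac{17752}{5} \left(- \frac{1}{4487}\right) = - \frac{2536}{3205}$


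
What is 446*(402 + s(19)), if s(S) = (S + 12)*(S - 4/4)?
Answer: 428160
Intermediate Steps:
s(S) = (-1 + S)*(12 + S) (s(S) = (12 + S)*(S - 4*¼) = (12 + S)*(S - 1) = (12 + S)*(-1 + S) = (-1 + S)*(12 + S))
446*(402 + s(19)) = 446*(402 + (-12 + 19² + 11*19)) = 446*(402 + (-12 + 361 + 209)) = 446*(402 + 558) = 446*960 = 428160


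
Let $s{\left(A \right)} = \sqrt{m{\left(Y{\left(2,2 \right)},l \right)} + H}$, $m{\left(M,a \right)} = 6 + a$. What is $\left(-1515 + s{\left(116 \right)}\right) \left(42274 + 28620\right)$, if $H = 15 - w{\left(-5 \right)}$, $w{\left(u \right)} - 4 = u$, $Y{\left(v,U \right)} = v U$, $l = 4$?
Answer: $-107404410 + 70894 \sqrt{26} \approx -1.0704 \cdot 10^{8}$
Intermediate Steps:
$Y{\left(v,U \right)} = U v$
$w{\left(u \right)} = 4 + u$
$H = 16$ ($H = 15 - \left(4 - 5\right) = 15 - -1 = 15 + 1 = 16$)
$s{\left(A \right)} = \sqrt{26}$ ($s{\left(A \right)} = \sqrt{\left(6 + 4\right) + 16} = \sqrt{10 + 16} = \sqrt{26}$)
$\left(-1515 + s{\left(116 \right)}\right) \left(42274 + 28620\right) = \left(-1515 + \sqrt{26}\right) \left(42274 + 28620\right) = \left(-1515 + \sqrt{26}\right) 70894 = -107404410 + 70894 \sqrt{26}$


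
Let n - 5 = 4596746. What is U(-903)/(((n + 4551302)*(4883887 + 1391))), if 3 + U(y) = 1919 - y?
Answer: 2819/44690782063734 ≈ 6.3078e-11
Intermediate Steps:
n = 4596751 (n = 5 + 4596746 = 4596751)
U(y) = 1916 - y (U(y) = -3 + (1919 - y) = 1916 - y)
U(-903)/(((n + 4551302)*(4883887 + 1391))) = (1916 - 1*(-903))/(((4596751 + 4551302)*(4883887 + 1391))) = (1916 + 903)/((9148053*4885278)) = 2819/44690782063734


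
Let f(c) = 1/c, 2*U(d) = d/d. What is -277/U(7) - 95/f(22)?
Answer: -2644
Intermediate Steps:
U(d) = 1/2 (U(d) = (d/d)/2 = (1/2)*1 = 1/2)
f(c) = 1/c
-277/U(7) - 95/f(22) = -277/1/2 - 95/(1/22) = -277*2 - 95/1/22 = -554 - 95*22 = -554 - 2090 = -2644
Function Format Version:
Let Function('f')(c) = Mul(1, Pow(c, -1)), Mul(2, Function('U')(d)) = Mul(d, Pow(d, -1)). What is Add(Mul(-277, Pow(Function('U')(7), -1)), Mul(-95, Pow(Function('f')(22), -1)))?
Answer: -2644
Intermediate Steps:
Function('U')(d) = Rational(1, 2) (Function('U')(d) = Mul(Rational(1, 2), Mul(d, Pow(d, -1))) = Mul(Rational(1, 2), 1) = Rational(1, 2))
Function('f')(c) = Pow(c, -1)
Add(Mul(-277, Pow(Function('U')(7), -1)), Mul(-95, Pow(Function('f')(22), -1))) = Add(Mul(-277, Pow(Rational(1, 2), -1)), Mul(-95, Pow(Pow(22, -1), -1))) = Add(Mul(-277, 2), Mul(-95, Pow(Rational(1, 22), -1))) = Add(-554, Mul(-95, 22)) = Add(-554, -2090) = -2644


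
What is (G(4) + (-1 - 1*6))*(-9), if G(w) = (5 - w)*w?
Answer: 27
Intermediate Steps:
G(w) = w*(5 - w)
(G(4) + (-1 - 1*6))*(-9) = (4*(5 - 1*4) + (-1 - 1*6))*(-9) = (4*(5 - 4) + (-1 - 6))*(-9) = (4*1 - 7)*(-9) = (4 - 7)*(-9) = -3*(-9) = 27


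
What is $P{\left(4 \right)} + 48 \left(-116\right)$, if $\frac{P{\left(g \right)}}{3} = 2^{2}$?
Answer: $-5556$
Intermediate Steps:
$P{\left(g \right)} = 12$ ($P{\left(g \right)} = 3 \cdot 2^{2} = 3 \cdot 4 = 12$)
$P{\left(4 \right)} + 48 \left(-116\right) = 12 + 48 \left(-116\right) = 12 - 5568 = -5556$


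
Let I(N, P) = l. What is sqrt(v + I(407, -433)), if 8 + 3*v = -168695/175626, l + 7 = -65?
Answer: I*sqrt(2312931136098)/175626 ≈ 8.6595*I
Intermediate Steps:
l = -72 (l = -7 - 65 = -72)
I(N, P) = -72
v = -1573703/526878 (v = -8/3 + (-168695/175626)/3 = -8/3 + (-168695*1/175626)/3 = -8/3 + (1/3)*(-168695/175626) = -8/3 - 168695/526878 = -1573703/526878 ≈ -2.9868)
sqrt(v + I(407, -433)) = sqrt(-1573703/526878 - 72) = sqrt(-39508919/526878) = I*sqrt(2312931136098)/175626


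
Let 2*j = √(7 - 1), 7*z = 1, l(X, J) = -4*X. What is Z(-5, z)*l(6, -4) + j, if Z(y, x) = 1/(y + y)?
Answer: 12/5 + √6/2 ≈ 3.6247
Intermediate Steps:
z = ⅐ (z = (⅐)*1 = ⅐ ≈ 0.14286)
j = √6/2 (j = √(7 - 1)/2 = √6/2 ≈ 1.2247)
Z(y, x) = 1/(2*y)
Z(-5, z)*l(6, -4) + j = ((½)/(-5))*(-4*6) + √6/2 = ((½)*(-⅕))*(-24) + √6/2 = -⅒*(-24) + √6/2 = 12/5 + √6/2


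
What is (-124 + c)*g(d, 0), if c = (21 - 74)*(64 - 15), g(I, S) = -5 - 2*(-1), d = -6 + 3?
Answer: 8163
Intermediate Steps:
d = -3
g(I, S) = -3 (g(I, S) = -5 + 2 = -3)
c = -2597 (c = -53*49 = -2597)
(-124 + c)*g(d, 0) = (-124 - 2597)*(-3) = -2721*(-3) = 8163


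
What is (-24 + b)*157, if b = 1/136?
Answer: -512291/136 ≈ -3766.8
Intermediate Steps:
b = 1/136 ≈ 0.0073529
(-24 + b)*157 = (-24 + 1/136)*157 = -3263/136*157 = -512291/136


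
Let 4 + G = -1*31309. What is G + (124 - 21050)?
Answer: -52239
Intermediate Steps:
G = -31313 (G = -4 - 1*31309 = -4 - 31309 = -31313)
G + (124 - 21050) = -31313 + (124 - 21050) = -31313 - 20926 = -52239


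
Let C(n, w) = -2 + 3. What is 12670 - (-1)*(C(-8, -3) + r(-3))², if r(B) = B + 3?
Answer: 12671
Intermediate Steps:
C(n, w) = 1
r(B) = 3 + B
12670 - (-1)*(C(-8, -3) + r(-3))² = 12670 - (-1)*(1 + (3 - 3))² = 12670 - (-1)*(1 + 0)² = 12670 - (-1)*1² = 12670 - (-1) = 12670 - 1*(-1) = 12670 + 1 = 12671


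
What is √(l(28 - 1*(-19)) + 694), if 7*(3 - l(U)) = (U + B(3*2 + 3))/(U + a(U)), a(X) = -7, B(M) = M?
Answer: 2*√4355/5 ≈ 26.397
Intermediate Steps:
l(U) = 3 - (9 + U)/(7*(-7 + U)) (l(U) = 3 - (U + (3*2 + 3))/(7*(U - 7)) = 3 - (U + (6 + 3))/(7*(-7 + U)) = 3 - (U + 9)/(7*(-7 + U)) = 3 - (9 + U)/(7*(-7 + U)))
√(l(28 - 1*(-19)) + 694) = √(4*(-39 + 5*(28 - 1*(-19)))/(7*(-7 + (28 - 1*(-19)))) + 694) = √(4*(-39 + 5*(28 + 19))/(7*(-7 + (28 + 19))) + 694) = √(4*(-39 + 5*47)/(7*(-7 + 47)) + 694) = √((4/7)*(-39 + 235)/40 + 694) = √((4/7)*(1/40)*196 + 694) = √(14/5 + 694) = √(3484/5) = 2*√4355/5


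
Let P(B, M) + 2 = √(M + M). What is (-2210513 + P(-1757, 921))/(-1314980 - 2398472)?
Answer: 53915/90572 - √1842/3713452 ≈ 0.59526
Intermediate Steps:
P(B, M) = -2 + √2*√M (P(B, M) = -2 + √(M + M) = -2 + √(2*M) = -2 + √2*√M)
(-2210513 + P(-1757, 921))/(-1314980 - 2398472) = (-2210513 + (-2 + √2*√921))/(-1314980 - 2398472) = (-2210513 + (-2 + √1842))/(-3713452) = (-2210515 + √1842)*(-1/3713452) = 53915/90572 - √1842/3713452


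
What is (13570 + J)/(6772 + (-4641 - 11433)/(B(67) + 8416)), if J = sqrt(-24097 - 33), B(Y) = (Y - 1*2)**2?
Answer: 85769185/42794389 + 12641*I*sqrt(24130)/85588778 ≈ 2.0042 + 0.022943*I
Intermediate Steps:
B(Y) = (-2 + Y)**2 (B(Y) = (Y - 2)**2 = (-2 + Y)**2)
J = I*sqrt(24130) (J = sqrt(-24130) = I*sqrt(24130) ≈ 155.34*I)
(13570 + J)/(6772 + (-4641 - 11433)/(B(67) + 8416)) = (13570 + I*sqrt(24130))/(6772 + (-4641 - 11433)/((-2 + 67)**2 + 8416)) = (13570 + I*sqrt(24130))/(6772 - 16074/(65**2 + 8416)) = (13570 + I*sqrt(24130))/(6772 - 16074/(4225 + 8416)) = (13570 + I*sqrt(24130))/(6772 - 16074/12641) = (13570 + I*sqrt(24130))/(85588778/12641) = (13570 + I*sqrt(24130))*(12641/85588778) = 85769185/42794389 + 12641*I*sqrt(24130)/85588778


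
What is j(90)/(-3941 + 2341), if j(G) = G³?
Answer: -3645/8 ≈ -455.63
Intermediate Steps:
j(90)/(-3941 + 2341) = 90³/(-3941 + 2341) = 729000/(-1600) = 729000*(-1/1600) = -3645/8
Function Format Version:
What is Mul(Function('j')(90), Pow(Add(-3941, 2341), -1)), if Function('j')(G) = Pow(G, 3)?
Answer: Rational(-3645, 8) ≈ -455.63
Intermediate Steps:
Mul(Function('j')(90), Pow(Add(-3941, 2341), -1)) = Mul(Pow(90, 3), Pow(Add(-3941, 2341), -1)) = Mul(729000, Pow(-1600, -1)) = Mul(729000, Rational(-1, 1600)) = Rational(-3645, 8)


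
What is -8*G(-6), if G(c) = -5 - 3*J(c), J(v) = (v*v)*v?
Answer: -5144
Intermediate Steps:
J(v) = v**3 (J(v) = v**2*v = v**3)
G(c) = -5 - 3*c**3
-8*G(-6) = -8*(-5 - 3*(-6)**3) = -8*(-5 - 3*(-216)) = -8*(-5 + 648) = -8*643 = -5144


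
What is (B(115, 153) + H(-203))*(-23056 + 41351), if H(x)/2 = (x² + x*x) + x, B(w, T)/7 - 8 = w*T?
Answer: 5262575045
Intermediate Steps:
B(w, T) = 56 + 7*T*w (B(w, T) = 56 + 7*(w*T) = 56 + 7*(T*w) = 56 + 7*T*w)
H(x) = 2*x + 4*x² (H(x) = 2*((x² + x*x) + x) = 2*((x² + x²) + x) = 2*(2*x² + x) = 2*(x + 2*x²) = 2*x + 4*x²)
(B(115, 153) + H(-203))*(-23056 + 41351) = ((56 + 7*153*115) + 2*(-203)*(1 + 2*(-203)))*(-23056 + 41351) = ((56 + 123165) + 2*(-203)*(1 - 406))*18295 = (123221 + 2*(-203)*(-405))*18295 = (123221 + 164430)*18295 = 287651*18295 = 5262575045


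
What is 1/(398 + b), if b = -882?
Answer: -1/484 ≈ -0.0020661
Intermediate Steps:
1/(398 + b) = 1/(398 - 882) = 1/(-484) = -1/484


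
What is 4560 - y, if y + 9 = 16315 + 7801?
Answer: -19547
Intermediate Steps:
y = 24107 (y = -9 + (16315 + 7801) = -9 + 24116 = 24107)
4560 - y = 4560 - 1*24107 = 4560 - 24107 = -19547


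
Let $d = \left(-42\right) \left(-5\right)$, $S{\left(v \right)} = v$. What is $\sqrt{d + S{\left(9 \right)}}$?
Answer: $\sqrt{219} \approx 14.799$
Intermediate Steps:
$d = 210$
$\sqrt{d + S{\left(9 \right)}} = \sqrt{210 + 9} = \sqrt{219}$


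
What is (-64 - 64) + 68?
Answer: -60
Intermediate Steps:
(-64 - 64) + 68 = -128 + 68 = -60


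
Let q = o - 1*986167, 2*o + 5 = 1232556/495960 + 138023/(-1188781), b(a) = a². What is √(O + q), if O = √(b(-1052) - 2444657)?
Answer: √(-2380595268316582965663493555 + 2413984743786308812900*I*√1337953)/49132318730 ≈ 0.58239 + 993.06*I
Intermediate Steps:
O = I*√1337953 (O = √((-1052)² - 2444657) = √(1106704 - 2444657) = √(-1337953) = I*√1337953 ≈ 1156.7*I)
o = -129262821387/98264637460 (o = -5/2 + (1232556/495960 + 138023/(-1188781))/2 = -5/2 + (1232556*(1/495960) + 138023*(-1/1188781))/2 = -5/2 + (102713/41330 - 138023/1188781)/2 = -5/2 + (½)*(116398772263/49132318730) = -5/2 + 116398772263/98264637460 = -129262821387/98264637460 ≈ -1.3155)
q = -96905471992837207/98264637460 (q = -129262821387/98264637460 - 1*986167 = -129262821387/98264637460 - 986167 = -96905471992837207/98264637460 ≈ -9.8617e+5)
√(O + q) = √(I*√1337953 - 96905471992837207/98264637460) = √(-96905471992837207/98264637460 + I*√1337953)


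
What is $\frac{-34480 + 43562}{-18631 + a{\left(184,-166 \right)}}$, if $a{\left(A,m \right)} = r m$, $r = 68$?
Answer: $- \frac{9082}{29919} \approx -0.30355$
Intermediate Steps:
$a{\left(A,m \right)} = 68 m$
$\frac{-34480 + 43562}{-18631 + a{\left(184,-166 \right)}} = \frac{-34480 + 43562}{-18631 + 68 \left(-166\right)} = \frac{9082}{-18631 - 11288} = \frac{9082}{-29919} = 9082 \left(- \frac{1}{29919}\right) = - \frac{9082}{29919}$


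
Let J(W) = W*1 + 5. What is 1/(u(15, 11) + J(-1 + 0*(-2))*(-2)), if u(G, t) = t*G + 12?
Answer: 1/169 ≈ 0.0059172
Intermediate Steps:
J(W) = 5 + W (J(W) = W + 5 = 5 + W)
u(G, t) = 12 + G*t (u(G, t) = G*t + 12 = 12 + G*t)
1/(u(15, 11) + J(-1 + 0*(-2))*(-2)) = 1/((12 + 15*11) + (5 + (-1 + 0*(-2)))*(-2)) = 1/((12 + 165) + (5 + (-1 + 0))*(-2)) = 1/(177 + (5 - 1)*(-2)) = 1/(177 + 4*(-2)) = 1/(177 - 8) = 1/169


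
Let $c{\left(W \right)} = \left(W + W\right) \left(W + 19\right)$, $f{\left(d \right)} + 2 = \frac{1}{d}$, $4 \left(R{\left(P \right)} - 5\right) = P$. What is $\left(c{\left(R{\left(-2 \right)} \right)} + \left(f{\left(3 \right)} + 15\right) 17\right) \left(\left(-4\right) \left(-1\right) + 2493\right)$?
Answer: $\frac{6564613}{6} \approx 1.0941 \cdot 10^{6}$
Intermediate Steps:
$R{\left(P \right)} = 5 + \frac{P}{4}$
$f{\left(d \right)} = -2 + \frac{1}{d}$
$c{\left(W \right)} = 2 W \left(19 + W\right)$
$\left(c{\left(R{\left(-2 \right)} \right)} + \left(f{\left(3 \right)} + 15\right) 17\right) \left(\left(-4\right) \left(-1\right) + 2493\right) = \left(2 \left(5 + \frac{1}{4} \left(-2\right)\right) \left(19 + \left(5 + \frac{1}{4} \left(-2\right)\right)\right) + \left(\left(-2 + \frac{1}{3}\right) + 15\right) 17\right) \left(\left(-4\right) \left(-1\right) + 2493\right) = \left(2 \left(5 - \frac{1}{2}\right) \left(19 + \left(5 - \frac{1}{2}\right)\right) + \left(\left(-2 + \frac{1}{3}\right) + 15\right) 17\right) \left(4 + 2493\right) = \left(2 \cdot \frac{9}{2} \left(19 + \frac{9}{2}\right) + \left(- \frac{5}{3} + 15\right) 17\right) 2497 = \left(2 \cdot \frac{9}{2} \cdot \frac{47}{2} + \frac{40}{3} \cdot 17\right) 2497 = \left(\frac{423}{2} + \frac{680}{3}\right) 2497 = \frac{2629}{6} \cdot 2497 = \frac{6564613}{6}$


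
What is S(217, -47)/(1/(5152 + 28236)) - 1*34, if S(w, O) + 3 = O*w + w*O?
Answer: -681148622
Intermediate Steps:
S(w, O) = -3 + 2*O*w (S(w, O) = -3 + (O*w + w*O) = -3 + (O*w + O*w) = -3 + 2*O*w)
S(217, -47)/(1/(5152 + 28236)) - 1*34 = (-3 + 2*(-47)*217)/(1/(5152 + 28236)) - 1*34 = (-3 - 20398)/(1/33388) - 34 = -20401/1/33388 - 34 = -20401*33388 - 34 = -681148588 - 34 = -681148622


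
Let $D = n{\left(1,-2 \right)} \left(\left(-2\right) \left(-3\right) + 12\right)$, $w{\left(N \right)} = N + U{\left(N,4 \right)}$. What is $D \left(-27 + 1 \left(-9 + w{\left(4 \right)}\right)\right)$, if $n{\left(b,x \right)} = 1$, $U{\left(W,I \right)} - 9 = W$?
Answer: $-342$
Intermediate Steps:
$U{\left(W,I \right)} = 9 + W$
$w{\left(N \right)} = 9 + 2 N$ ($w{\left(N \right)} = N + \left(9 + N\right) = 9 + 2 N$)
$D = 18$ ($D = 1 \left(\left(-2\right) \left(-3\right) + 12\right) = 1 \left(6 + 12\right) = 1 \cdot 18 = 18$)
$D \left(-27 + 1 \left(-9 + w{\left(4 \right)}\right)\right) = 18 \left(-27 + 1 \left(-9 + \left(9 + 2 \cdot 4\right)\right)\right) = 18 \left(-27 + 1 \left(-9 + \left(9 + 8\right)\right)\right) = 18 \left(-27 + 1 \left(-9 + 17\right)\right) = 18 \left(-27 + 1 \cdot 8\right) = 18 \left(-27 + 8\right) = 18 \left(-19\right) = -342$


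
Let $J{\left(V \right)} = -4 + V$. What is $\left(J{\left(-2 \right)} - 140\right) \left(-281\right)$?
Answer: $41026$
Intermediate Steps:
$\left(J{\left(-2 \right)} - 140\right) \left(-281\right) = \left(\left(-4 - 2\right) - 140\right) \left(-281\right) = \left(-6 - 140\right) \left(-281\right) = \left(-146\right) \left(-281\right) = 41026$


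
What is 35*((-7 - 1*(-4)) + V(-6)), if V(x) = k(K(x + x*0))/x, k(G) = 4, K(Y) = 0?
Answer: -385/3 ≈ -128.33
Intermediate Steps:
V(x) = 4/x
35*((-7 - 1*(-4)) + V(-6)) = 35*((-7 - 1*(-4)) + 4/(-6)) = 35*((-7 + 4) + 4*(-⅙)) = 35*(-3 - ⅔) = 35*(-11/3) = -385/3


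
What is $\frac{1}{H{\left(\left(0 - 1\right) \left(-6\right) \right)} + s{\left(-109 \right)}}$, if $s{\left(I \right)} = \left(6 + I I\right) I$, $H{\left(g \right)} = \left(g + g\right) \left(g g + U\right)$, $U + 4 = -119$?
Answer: $- \frac{1}{1296727} \approx -7.7117 \cdot 10^{-7}$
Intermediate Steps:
$U = -123$ ($U = -4 - 119 = -123$)
$H{\left(g \right)} = 2 g \left(-123 + g^{2}\right)$ ($H{\left(g \right)} = \left(g + g\right) \left(g g - 123\right) = 2 g \left(g^{2} - 123\right) = 2 g \left(-123 + g^{2}\right)$)
$s{\left(I \right)} = I \left(6 + I^{2}\right)$ ($s{\left(I \right)} = \left(6 + I^{2}\right) I = I \left(6 + I^{2}\right)$)
$\frac{1}{H{\left(\left(0 - 1\right) \left(-6\right) \right)} + s{\left(-109 \right)}} = \frac{1}{2 \left(0 - 1\right) \left(-6\right) \left(-123 + \left(\left(0 - 1\right) \left(-6\right)\right)^{2}\right) - 109 \left(6 + \left(-109\right)^{2}\right)} = \frac{1}{2 \left(\left(-1\right) \left(-6\right)\right) \left(-123 + \left(\left(-1\right) \left(-6\right)\right)^{2}\right) - 109 \left(6 + 11881\right)} = \frac{1}{2 \cdot 6 \left(-123 + 6^{2}\right) - 1295683} = \frac{1}{2 \cdot 6 \left(-123 + 36\right) - 1295683} = \frac{1}{2 \cdot 6 \left(-87\right) - 1295683} = \frac{1}{-1044 - 1295683} = \frac{1}{-1296727} = - \frac{1}{1296727}$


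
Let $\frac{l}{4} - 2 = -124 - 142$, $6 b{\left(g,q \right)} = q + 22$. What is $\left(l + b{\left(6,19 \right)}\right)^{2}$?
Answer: $\frac{39627025}{36} \approx 1.1008 \cdot 10^{6}$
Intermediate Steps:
$b{\left(g,q \right)} = \frac{11}{3} + \frac{q}{6}$ ($b{\left(g,q \right)} = \frac{q + 22}{6} = \frac{22 + q}{6} = \frac{11}{3} + \frac{q}{6}$)
$l = -1056$ ($l = 8 + 4 \left(-124 - 142\right) = 8 + 4 \left(-266\right) = 8 - 1064 = -1056$)
$\left(l + b{\left(6,19 \right)}\right)^{2} = \left(-1056 + \left(\frac{11}{3} + \frac{1}{6} \cdot 19\right)\right)^{2} = \left(-1056 + \left(\frac{11}{3} + \frac{19}{6}\right)\right)^{2} = \left(-1056 + \frac{41}{6}\right)^{2} = \left(- \frac{6295}{6}\right)^{2} = \frac{39627025}{36}$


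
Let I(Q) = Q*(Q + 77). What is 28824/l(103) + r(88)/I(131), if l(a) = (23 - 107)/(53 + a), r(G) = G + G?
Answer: -638134459/11921 ≈ -53530.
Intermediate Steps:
I(Q) = Q*(77 + Q)
r(G) = 2*G
l(a) = -84/(53 + a)
28824/l(103) + r(88)/I(131) = 28824/((-84/(53 + 103))) + (2*88)/((131*(77 + 131))) = 28824/((-84/156)) + 176/((131*208)) = 28824/((-84*1/156)) + 176/27248 = 28824/(-7/13) + 176*(1/27248) = 28824*(-13/7) + 11/1703 = -374712/7 + 11/1703 = -638134459/11921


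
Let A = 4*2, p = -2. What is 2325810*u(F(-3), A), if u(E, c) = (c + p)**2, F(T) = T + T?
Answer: 83729160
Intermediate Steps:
F(T) = 2*T
A = 8
u(E, c) = (-2 + c)**2 (u(E, c) = (c - 2)**2 = (-2 + c)**2)
2325810*u(F(-3), A) = 2325810*(-2 + 8)**2 = 2325810*6**2 = 2325810*36 = 83729160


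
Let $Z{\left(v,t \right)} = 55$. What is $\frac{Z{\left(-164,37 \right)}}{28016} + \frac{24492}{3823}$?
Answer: $\frac{686378137}{107105168} \approx 6.4084$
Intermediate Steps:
$\frac{Z{\left(-164,37 \right)}}{28016} + \frac{24492}{3823} = \frac{55}{28016} + \frac{24492}{3823} = \frac{686378137}{107105168}$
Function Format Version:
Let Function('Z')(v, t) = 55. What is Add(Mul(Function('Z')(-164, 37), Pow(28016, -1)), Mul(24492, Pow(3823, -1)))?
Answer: Rational(686378137, 107105168) ≈ 6.4084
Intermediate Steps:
Add(Mul(Function('Z')(-164, 37), Pow(28016, -1)), Mul(24492, Pow(3823, -1))) = Add(Mul(55, Pow(28016, -1)), Mul(24492, Pow(3823, -1))) = Add(Mul(55, Rational(1, 28016)), Mul(24492, Rational(1, 3823))) = Add(Rational(55, 28016), Rational(24492, 3823)) = Rational(686378137, 107105168)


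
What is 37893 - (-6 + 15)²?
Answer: 37812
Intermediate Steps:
37893 - (-6 + 15)² = 37893 - 1*9² = 37893 - 1*81 = 37893 - 81 = 37812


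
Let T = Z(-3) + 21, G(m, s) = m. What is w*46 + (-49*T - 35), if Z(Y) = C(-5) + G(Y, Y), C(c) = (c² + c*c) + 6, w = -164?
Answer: -11205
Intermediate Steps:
C(c) = 6 + 2*c² (C(c) = (c² + c²) + 6 = 2*c² + 6 = 6 + 2*c²)
Z(Y) = 56 + Y (Z(Y) = (6 + 2*(-5)²) + Y = (6 + 2*25) + Y = (6 + 50) + Y = 56 + Y)
T = 74 (T = (56 - 3) + 21 = 53 + 21 = 74)
w*46 + (-49*T - 35) = -164*46 + (-49*74 - 35) = -7544 + (-3626 - 35) = -7544 - 3661 = -11205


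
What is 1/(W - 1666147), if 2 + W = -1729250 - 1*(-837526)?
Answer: -1/2557873 ≈ -3.9095e-7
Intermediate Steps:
W = -891726 (W = -2 + (-1729250 - 1*(-837526)) = -2 + (-1729250 + 837526) = -2 - 891724 = -891726)
1/(W - 1666147) = 1/(-891726 - 1666147) = 1/(-2557873) = -1/2557873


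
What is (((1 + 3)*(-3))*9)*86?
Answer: -9288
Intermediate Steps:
(((1 + 3)*(-3))*9)*86 = ((4*(-3))*9)*86 = -12*9*86 = -108*86 = -9288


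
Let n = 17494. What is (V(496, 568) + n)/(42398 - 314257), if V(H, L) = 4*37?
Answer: -17642/271859 ≈ -0.064894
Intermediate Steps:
V(H, L) = 148
(V(496, 568) + n)/(42398 - 314257) = (148 + 17494)/(42398 - 314257) = 17642/(-271859) = 17642*(-1/271859) = -17642/271859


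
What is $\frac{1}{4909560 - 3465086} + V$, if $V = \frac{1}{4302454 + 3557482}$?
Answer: $\frac{4652205}{5676736596832} \approx 8.1952 \cdot 10^{-7}$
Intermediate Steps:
$V = \frac{1}{7859936} \approx 1.2723 \cdot 10^{-7}$
$\frac{1}{4909560 - 3465086} + V = \frac{1}{4909560 - 3465086} + \frac{1}{7859936} = \frac{1}{1444474} + \frac{1}{7859936} = \frac{4652205}{5676736596832}$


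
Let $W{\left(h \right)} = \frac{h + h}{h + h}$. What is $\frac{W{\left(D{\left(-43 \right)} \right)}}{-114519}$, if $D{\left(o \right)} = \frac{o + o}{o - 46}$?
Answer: $- \frac{1}{114519} \approx -8.7322 \cdot 10^{-6}$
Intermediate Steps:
$D{\left(o \right)} = \frac{2 o}{-46 + o}$
$W{\left(h \right)} = 1$ ($W{\left(h \right)} = \frac{2 h}{2 h} = 2 h \frac{1}{2 h} = 1$)
$\frac{W{\left(D{\left(-43 \right)} \right)}}{-114519} = 1 \frac{1}{-114519} = 1 \left(- \frac{1}{114519}\right) = - \frac{1}{114519}$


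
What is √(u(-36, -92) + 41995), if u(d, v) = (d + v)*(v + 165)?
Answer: √32651 ≈ 180.70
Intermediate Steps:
u(d, v) = (165 + v)*(d + v) (u(d, v) = (d + v)*(165 + v) = (165 + v)*(d + v))
√(u(-36, -92) + 41995) = √(((-92)² + 165*(-36) + 165*(-92) - 36*(-92)) + 41995) = √((8464 - 5940 - 15180 + 3312) + 41995) = √(-9344 + 41995) = √32651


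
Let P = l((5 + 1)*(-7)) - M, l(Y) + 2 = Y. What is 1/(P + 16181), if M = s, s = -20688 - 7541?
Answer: 1/44366 ≈ 2.2540e-5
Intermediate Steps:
s = -28229
l(Y) = -2 + Y
M = -28229
P = 28185 (P = (-2 + (5 + 1)*(-7)) - 1*(-28229) = (-2 + 6*(-7)) + 28229 = (-2 - 42) + 28229 = -44 + 28229 = 28185)
1/(P + 16181) = 1/(28185 + 16181) = 1/44366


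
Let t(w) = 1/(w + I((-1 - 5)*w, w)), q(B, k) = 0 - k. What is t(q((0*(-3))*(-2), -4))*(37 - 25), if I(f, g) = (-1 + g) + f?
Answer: -12/17 ≈ -0.70588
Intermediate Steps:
I(f, g) = -1 + f + g
q(B, k) = -k
t(w) = 1/(-1 - 4*w) (t(w) = 1/(w + (-1 + (-1 - 5)*w + w)) = 1/(w + (-1 - 6*w + w)) = 1/(w + (-1 - 5*w)) = 1/(-1 - 4*w))
t(q((0*(-3))*(-2), -4))*(37 - 25) = (-1/(1 + 4*(-1*(-4))))*(37 - 25) = -1/(1 + 4*4)*12 = -1/(1 + 16)*12 = -1/17*12 = -12/17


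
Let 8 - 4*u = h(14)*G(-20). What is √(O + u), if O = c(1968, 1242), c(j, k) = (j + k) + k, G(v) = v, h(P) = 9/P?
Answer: √873614/14 ≈ 66.762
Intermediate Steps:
c(j, k) = j + 2*k
u = 73/14 (u = 2 - 9/14*(-20)/4 = 2 - 9*(1/14)*(-20)/4 = 2 - 9*(-20)/56 = 2 - ¼*(-90/7) = 2 + 45/14 = 73/14 ≈ 5.2143)
O = 4452 (O = 1968 + 2*1242 = 1968 + 2484 = 4452)
√(O + u) = √(4452 + 73/14) = √(62401/14) = √873614/14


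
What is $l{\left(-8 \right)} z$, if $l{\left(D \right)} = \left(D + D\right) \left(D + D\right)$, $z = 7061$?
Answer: $1807616$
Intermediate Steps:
$l{\left(D \right)} = 4 D^{2}$ ($l{\left(D \right)} = 2 D 2 D = 4 D^{2}$)
$l{\left(-8 \right)} z = 4 \left(-8\right)^{2} \cdot 7061 = 4 \cdot 64 \cdot 7061 = 256 \cdot 7061 = 1807616$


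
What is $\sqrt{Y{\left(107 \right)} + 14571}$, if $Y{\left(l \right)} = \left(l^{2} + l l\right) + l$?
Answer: $2 \sqrt{9394} \approx 193.85$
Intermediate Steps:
$Y{\left(l \right)} = l + 2 l^{2}$ ($Y{\left(l \right)} = \left(l^{2} + l^{2}\right) + l = 2 l^{2} + l = l + 2 l^{2}$)
$\sqrt{Y{\left(107 \right)} + 14571} = \sqrt{107 \left(1 + 2 \cdot 107\right) + 14571} = \sqrt{107 \left(1 + 214\right) + 14571} = \sqrt{107 \cdot 215 + 14571} = \sqrt{23005 + 14571} = \sqrt{37576} = 2 \sqrt{9394}$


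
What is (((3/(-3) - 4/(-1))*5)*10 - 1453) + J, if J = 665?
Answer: -638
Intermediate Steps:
(((3/(-3) - 4/(-1))*5)*10 - 1453) + J = (((3/(-3) - 4/(-1))*5)*10 - 1453) + 665 = (((3*(-⅓) - 4*(-1))*5)*10 - 1453) + 665 = (((-1 + 4)*5)*10 - 1453) + 665 = ((3*5)*10 - 1453) + 665 = (15*10 - 1453) + 665 = (150 - 1453) + 665 = -1303 + 665 = -638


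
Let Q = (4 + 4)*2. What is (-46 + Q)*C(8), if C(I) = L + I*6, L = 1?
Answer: -1470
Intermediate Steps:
Q = 16 (Q = 8*2 = 16)
C(I) = 1 + 6*I (C(I) = 1 + I*6 = 1 + 6*I)
(-46 + Q)*C(8) = (-46 + 16)*(1 + 6*8) = -30*(1 + 48) = -30*49 = -1470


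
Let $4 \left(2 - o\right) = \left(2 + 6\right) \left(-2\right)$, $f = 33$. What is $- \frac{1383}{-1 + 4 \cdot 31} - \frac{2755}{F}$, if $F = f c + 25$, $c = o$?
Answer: $- \frac{215758}{9143} \approx -23.598$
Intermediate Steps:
$o = 6$ ($o = 2 - \frac{\left(2 + 6\right) \left(-2\right)}{4} = 2 - \frac{8 \left(-2\right)}{4} = 2 - -4 = 2 + 4 = 6$)
$c = 6$
$F = 223$ ($F = 33 \cdot 6 + 25 = 198 + 25 = 223$)
$- \frac{1383}{-1 + 4 \cdot 31} - \frac{2755}{F} = - \frac{1383}{-1 + 4 \cdot 31} - \frac{2755}{223} = - \frac{1383}{-1 + 124} - \frac{2755}{223} = - \frac{1383}{123} - \frac{2755}{223} = \left(-1383\right) \frac{1}{123} - \frac{2755}{223} = - \frac{461}{41} - \frac{2755}{223} = - \frac{215758}{9143}$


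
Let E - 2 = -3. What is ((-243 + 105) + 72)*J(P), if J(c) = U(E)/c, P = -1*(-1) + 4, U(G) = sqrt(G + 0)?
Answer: -66*I/5 ≈ -13.2*I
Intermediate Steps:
E = -1 (E = 2 - 3 = -1)
U(G) = sqrt(G)
P = 5 (P = 1 + 4 = 5)
J(c) = I/c (J(c) = sqrt(-1)/c = I/c)
((-243 + 105) + 72)*J(P) = ((-243 + 105) + 72)*(I/5) = (-138 + 72)*(I*(1/5)) = -66*I/5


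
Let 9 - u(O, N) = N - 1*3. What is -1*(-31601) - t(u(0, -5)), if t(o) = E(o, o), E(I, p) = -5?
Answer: 31606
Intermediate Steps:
u(O, N) = 12 - N (u(O, N) = 9 - (N - 1*3) = 9 - (N - 3) = 9 - (-3 + N) = 9 + (3 - N) = 12 - N)
t(o) = -5
-1*(-31601) - t(u(0, -5)) = -1*(-31601) - 1*(-5) = 31601 + 5 = 31606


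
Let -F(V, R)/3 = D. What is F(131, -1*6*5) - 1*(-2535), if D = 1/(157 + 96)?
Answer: 641352/253 ≈ 2535.0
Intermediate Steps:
D = 1/253 ≈ 0.0039526
F(V, R) = -3/253 (F(V, R) = -3*1/253 = -3/253)
F(131, -1*6*5) - 1*(-2535) = -3/253 - 1*(-2535) = -3/253 + 2535 = 641352/253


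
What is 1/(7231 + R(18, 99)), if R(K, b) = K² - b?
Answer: 1/7456 ≈ 0.00013412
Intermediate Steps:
1/(7231 + R(18, 99)) = 1/(7231 + (18² - 1*99)) = 1/(7231 + (324 - 99)) = 1/(7231 + 225) = 1/7456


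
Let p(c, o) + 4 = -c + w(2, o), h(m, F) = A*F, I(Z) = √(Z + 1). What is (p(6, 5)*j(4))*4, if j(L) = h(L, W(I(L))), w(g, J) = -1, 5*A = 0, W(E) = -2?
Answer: 0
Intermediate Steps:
I(Z) = √(1 + Z)
A = 0 (A = (⅕)*0 = 0)
h(m, F) = 0 (h(m, F) = 0*F = 0)
j(L) = 0
p(c, o) = -5 - c (p(c, o) = -4 + (-c - 1) = -4 + (-1 - c) = -5 - c)
(p(6, 5)*j(4))*4 = ((-5 - 1*6)*0)*4 = ((-5 - 6)*0)*4 = -11*0*4 = 0*4 = 0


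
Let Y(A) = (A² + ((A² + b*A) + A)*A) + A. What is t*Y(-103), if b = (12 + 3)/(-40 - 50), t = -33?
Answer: 70843091/2 ≈ 3.5422e+7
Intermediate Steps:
b = -⅙ (b = 15/(-90) = 15*(-1/90) = -⅙ ≈ -0.16667)
Y(A) = A + A² + A*(A² + 5*A/6) (Y(A) = (A² + ((A² - A/6) + A)*A) + A = (A² + (A² + 5*A/6)*A) + A = (A² + A*(A² + 5*A/6)) + A = A + A² + A*(A² + 5*A/6))
t*Y(-103) = -(-3399)*(1 + (-103)² + (11/6)*(-103)) = -(-3399)*(1 + 10609 - 1133/6) = -(-3399)*62527/6 = -33*(-6440281/6) = 70843091/2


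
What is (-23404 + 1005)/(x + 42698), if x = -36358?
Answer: -22399/6340 ≈ -3.5330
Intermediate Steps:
(-23404 + 1005)/(x + 42698) = (-23404 + 1005)/(-36358 + 42698) = -22399/6340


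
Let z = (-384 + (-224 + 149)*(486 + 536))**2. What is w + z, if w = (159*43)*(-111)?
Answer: 5933478249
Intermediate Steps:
z = 5934237156 (z = (-384 - 75*1022)**2 = (-384 - 76650)**2 = (-77034)**2 = 5934237156)
w = -758907 (w = 6837*(-111) = -758907)
w + z = -758907 + 5934237156 = 5933478249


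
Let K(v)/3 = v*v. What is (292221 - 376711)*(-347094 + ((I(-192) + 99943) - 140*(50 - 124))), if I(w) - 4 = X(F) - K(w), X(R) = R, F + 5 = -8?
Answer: 29351150080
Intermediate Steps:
F = -13 (F = -5 - 8 = -13)
K(v) = 3*v² (K(v) = 3*(v*v) = 3*v²)
I(w) = -9 - 3*w² (I(w) = 4 + (-13 - 3*w²) = -9 - 3*w²)
(292221 - 376711)*(-347094 + ((I(-192) + 99943) - 140*(50 - 124))) = (292221 - 376711)*(-347094 + (((-9 - 3*(-192)²) + 99943) - 140*(50 - 124))) = -84490*(-347094 + (((-9 - 3*36864) + 99943) - 140*(-74))) = -84490*(-347094 + (((-9 - 110592) + 99943) + 10360)) = -84490*(-347094 + ((-110601 + 99943) + 10360)) = -84490*(-347094 + (-10658 + 10360)) = -84490*(-347094 - 298) = -84490*(-347392) = 29351150080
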